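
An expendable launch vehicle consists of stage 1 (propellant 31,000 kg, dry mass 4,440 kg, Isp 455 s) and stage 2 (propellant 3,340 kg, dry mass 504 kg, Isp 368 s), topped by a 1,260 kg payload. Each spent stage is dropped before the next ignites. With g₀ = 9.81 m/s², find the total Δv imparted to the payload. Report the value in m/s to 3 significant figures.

Ignition mass of stage 1 = 31,000+4,440 + 3,340+504 + 1,260 = 40,544 kg.
Stage 1: m₀ = 40,544 kg, m_f = 40,544 − 31,000 = 9,544 kg; Δv = 455×9.81×ln(4.248) = 4463.6×1.4465 ≈ 6456 m/s.
Stage 2: m₀ = 5,104 kg, m_f = 5,104 − 3,340 = 1,764 kg; Δv = 368×9.81×ln(2.893) = 3610.1×1.0624 ≈ 3835 m/s.
Total Δv = 6456 + 3835 = 10291 m/s.

Δv ≈ 10300 m/s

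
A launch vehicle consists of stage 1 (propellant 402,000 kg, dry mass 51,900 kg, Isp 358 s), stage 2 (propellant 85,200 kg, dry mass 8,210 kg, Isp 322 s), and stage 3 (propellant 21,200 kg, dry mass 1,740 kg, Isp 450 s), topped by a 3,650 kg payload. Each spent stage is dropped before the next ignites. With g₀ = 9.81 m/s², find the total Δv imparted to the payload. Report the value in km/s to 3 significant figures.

Ignition mass of stage 1 = 402,000+51,900 + 85,200+8,210 + 21,200+1,740 + 3,650 = 573,900 kg.
Stage 1: m₀ = 573,900 kg, m_f = 573,900 − 402,000 = 171,900 kg; Δv = 358×9.81×ln(3.339) = 3512.0×1.2055 ≈ 4234 m/s.
Stage 2: m₀ = 120,000 kg, m_f = 120,000 − 85,200 = 34,800 kg; Δv = 322×9.81×ln(3.448) = 3158.8×1.2379 ≈ 3910 m/s.
Stage 3: m₀ = 26,590 kg, m_f = 26,590 − 21,200 = 5,390 kg; Δv = 450×9.81×ln(4.933) = 4414.5×1.5960 ≈ 7045 m/s.
Total Δv = 4234 + 3910 + 7045 = 15189 m/s.

Δv ≈ 15.2 km/s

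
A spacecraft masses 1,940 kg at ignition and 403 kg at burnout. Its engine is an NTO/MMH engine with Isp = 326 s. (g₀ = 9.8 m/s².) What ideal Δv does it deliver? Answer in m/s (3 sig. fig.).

Δv ≈ 5020 m/s

v_e = Isp · g₀ = 326 × 9.8 = 3194.8 m/s.
By the Tsiolkovsky rocket equation, Δv = v_e · ln(m₀/m_f) = 3194.8 × ln(4.814) = 3194.8 × 1.5715 ≈ 5020.6 m/s.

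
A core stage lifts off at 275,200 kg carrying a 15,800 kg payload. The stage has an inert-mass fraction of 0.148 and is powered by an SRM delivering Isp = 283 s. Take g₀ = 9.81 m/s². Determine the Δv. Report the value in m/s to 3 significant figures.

Δv ≈ 4510 m/s

Stage wet mass = m₀ − payload = 275,200 − 15,800 = 259,400 kg.
Stage dry mass = ε × stage wet mass = 0.148 × 259,400 = 38,391.2 kg.
Burnout mass m_f = stage dry + payload = 38,391.2 + 15,800 = 54,191.2 kg.
v_e = Isp · g₀ = 283 × 9.81 = 2776.2 m/s.
Δv = v_e · ln(275,200/54,191.2) = 2776.2 × ln(5.078) = 2776.2 × 1.6250 ≈ 4511 m/s.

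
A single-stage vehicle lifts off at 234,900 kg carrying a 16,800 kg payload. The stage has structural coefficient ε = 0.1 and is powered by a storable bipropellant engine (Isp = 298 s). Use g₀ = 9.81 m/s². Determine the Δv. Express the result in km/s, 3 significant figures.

Stage wet mass = m₀ − payload = 234,900 − 16,800 = 218,100 kg.
Stage dry mass = ε × stage wet mass = 0.1 × 218,100 = 21,810 kg.
Burnout mass m_f = stage dry + payload = 21,810 + 16,800 = 38,610 kg.
v_e = Isp · g₀ = 298 × 9.81 = 2923.4 m/s.
Δv = v_e · ln(234,900/38,610) = 2923.4 × ln(6.084) = 2923.4 × 1.8056 ≈ 5279 m/s.

Δv ≈ 5.28 km/s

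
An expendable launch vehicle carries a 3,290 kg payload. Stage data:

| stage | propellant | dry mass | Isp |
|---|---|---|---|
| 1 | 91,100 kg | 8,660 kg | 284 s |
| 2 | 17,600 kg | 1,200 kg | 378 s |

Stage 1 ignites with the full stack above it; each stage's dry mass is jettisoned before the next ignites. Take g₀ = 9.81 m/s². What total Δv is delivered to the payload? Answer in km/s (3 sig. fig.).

Ignition mass of stage 1 = 91,100+8,660 + 17,600+1,200 + 3,290 = 121,850 kg.
Stage 1: m₀ = 121,850 kg, m_f = 121,850 − 91,100 = 30,750 kg; Δv = 284×9.81×ln(3.963) = 2786.0×1.3769 ≈ 3836 m/s.
Stage 2: m₀ = 22,090 kg, m_f = 22,090 − 17,600 = 4,490 kg; Δv = 378×9.81×ln(4.92) = 3708.2×1.5933 ≈ 5908 m/s.
Total Δv = 3836 + 5908 = 9744 m/s.

Δv ≈ 9.74 km/s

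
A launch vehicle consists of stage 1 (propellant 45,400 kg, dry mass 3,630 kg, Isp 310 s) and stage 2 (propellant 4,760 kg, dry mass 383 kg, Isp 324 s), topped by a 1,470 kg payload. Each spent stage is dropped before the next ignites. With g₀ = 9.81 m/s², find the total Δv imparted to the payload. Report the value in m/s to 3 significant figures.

Δv ≈ 9190 m/s

Ignition mass of stage 1 = 45,400+3,630 + 4,760+383 + 1,470 = 55,643 kg.
Stage 1: m₀ = 55,643 kg, m_f = 55,643 − 45,400 = 10,243 kg; Δv = 310×9.81×ln(5.432) = 3041.1×1.6924 ≈ 5147 m/s.
Stage 2: m₀ = 6,613 kg, m_f = 6,613 − 4,760 = 1,853 kg; Δv = 324×9.81×ln(3.569) = 3178.4×1.2722 ≈ 4044 m/s.
Total Δv = 5147 + 4044 = 9191 m/s.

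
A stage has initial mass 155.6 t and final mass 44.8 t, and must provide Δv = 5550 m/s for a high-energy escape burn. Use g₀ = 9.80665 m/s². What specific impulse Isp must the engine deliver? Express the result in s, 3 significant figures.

Isp ≈ 455 s

ln(m₀/m_f) = ln(155600/44800) = ln(3.473) = 1.2451.
From the ideal rocket equation, v_e = Δv / ln(m₀/m_f) = 5550 / 1.2451 = 4457.5 m/s.
Isp = v_e / g₀ = 4457.5 / 9.80665 = 454.5 s.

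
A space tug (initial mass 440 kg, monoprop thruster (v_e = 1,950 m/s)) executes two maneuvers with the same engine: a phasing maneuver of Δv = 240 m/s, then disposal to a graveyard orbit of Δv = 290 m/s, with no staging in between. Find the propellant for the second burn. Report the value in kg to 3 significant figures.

After the first burn: m = 440 × exp(−240/1950.0) = 440 × 0.88420 = 389.048 kg.
After the second burn: m = 389.048 × exp(−290/1950.0) = 389.048 × 0.86181 = 335.285 kg.
Second-burn propellant = 389.048 − 335.285 = 53.763 kg.

propellant for the second burn ≈ 53.8 kg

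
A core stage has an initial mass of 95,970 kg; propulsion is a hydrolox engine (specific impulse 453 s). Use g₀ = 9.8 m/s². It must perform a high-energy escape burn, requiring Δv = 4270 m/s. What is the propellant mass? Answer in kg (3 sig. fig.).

propellant mass ≈ 59300 kg

v_e = Isp · g₀ = 453 × 9.8 = 4439.4 m/s.
By the Tsiolkovsky rocket equation, m₀/m_f = exp(Δv / v_e) = exp(4270 / 4439.4) = exp(0.9618) = 2.6165.
m_f = 95,970 / 2.6165 = 36,678.8 kg, so propellant = m₀ − m_f = 95,970 − 36,678.8 = 59,291.2 kg.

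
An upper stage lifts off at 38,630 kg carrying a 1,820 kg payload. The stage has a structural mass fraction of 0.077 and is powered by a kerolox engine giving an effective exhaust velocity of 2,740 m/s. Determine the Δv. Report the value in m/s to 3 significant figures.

Δv ≈ 5800 m/s

Stage wet mass = m₀ − payload = 38,630 − 1,820 = 36,810 kg.
Stage dry mass = ε × stage wet mass = 0.077 × 36,810 = 2,834.37 kg.
Burnout mass m_f = stage dry + payload = 2,834.37 + 1,820 = 4,654.37 kg.
Using Δv = v_e ln(m₀/m_f): Δv = v_e · ln(38,630/4,654.37) = 2740.0 × ln(8.3) = 2740.0 × 2.1162 ≈ 5798 m/s.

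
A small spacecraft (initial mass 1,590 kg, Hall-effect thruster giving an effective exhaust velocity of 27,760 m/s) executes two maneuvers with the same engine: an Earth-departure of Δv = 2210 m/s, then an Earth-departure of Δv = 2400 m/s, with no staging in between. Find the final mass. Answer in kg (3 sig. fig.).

After the first burn: m = 1590 × exp(−2210/27760.0) = 1590 × 0.92348 = 1,468.33 kg.
After the second burn: m = 1,468.33 × exp(−2400/27760.0) = 1,468.33 × 0.91718 = 1,346.72 kg.

final mass ≈ 1350 kg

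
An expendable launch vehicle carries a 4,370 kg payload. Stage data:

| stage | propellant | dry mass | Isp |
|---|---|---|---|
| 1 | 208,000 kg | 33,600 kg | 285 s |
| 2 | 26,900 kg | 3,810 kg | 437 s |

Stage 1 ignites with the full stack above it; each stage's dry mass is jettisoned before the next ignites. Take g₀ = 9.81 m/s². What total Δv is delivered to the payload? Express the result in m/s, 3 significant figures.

Ignition mass of stage 1 = 208,000+33,600 + 26,900+3,810 + 4,370 = 276,680 kg.
Stage 1: m₀ = 276,680 kg, m_f = 276,680 − 208,000 = 68,680 kg; Δv = 285×9.81×ln(4.029) = 2795.9×1.3934 ≈ 3896 m/s.
Stage 2: m₀ = 35,080 kg, m_f = 35,080 − 26,900 = 8,180 kg; Δv = 437×9.81×ln(4.289) = 4287.0×1.4559 ≈ 6242 m/s.
Total Δv = 3896 + 6242 = 10138 m/s.

Δv ≈ 10100 m/s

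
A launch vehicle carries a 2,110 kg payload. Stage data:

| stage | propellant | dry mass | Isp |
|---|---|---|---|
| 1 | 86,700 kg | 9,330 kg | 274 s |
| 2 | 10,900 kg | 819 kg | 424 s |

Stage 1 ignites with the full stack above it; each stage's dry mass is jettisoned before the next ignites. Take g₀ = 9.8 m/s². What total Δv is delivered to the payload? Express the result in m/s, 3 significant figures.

Δv ≈ 10600 m/s

Ignition mass of stage 1 = 86,700+9,330 + 10,900+819 + 2,110 = 109,859 kg.
Stage 1: m₀ = 109,859 kg, m_f = 109,859 − 86,700 = 23,159 kg; Δv = 274×9.8×ln(4.744) = 2685.2×1.5568 ≈ 4180 m/s.
Stage 2: m₀ = 13,829 kg, m_f = 13,829 − 10,900 = 2,929 kg; Δv = 424×9.8×ln(4.721) = 4155.2×1.5521 ≈ 6449 m/s.
Total Δv = 4180 + 6449 = 10629 m/s.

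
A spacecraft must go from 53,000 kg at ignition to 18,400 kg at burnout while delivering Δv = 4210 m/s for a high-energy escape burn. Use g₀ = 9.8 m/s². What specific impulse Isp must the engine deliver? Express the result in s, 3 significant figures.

ln(m₀/m_f) = ln(53000/18400) = ln(2.88) = 1.0579.
From the ideal rocket equation, v_e = Δv / ln(m₀/m_f) = 4210 / 1.0579 = 3979.4 m/s.
Isp = v_e / g₀ = 3979.4 / 9.8 = 406.1 s.

Isp ≈ 406 s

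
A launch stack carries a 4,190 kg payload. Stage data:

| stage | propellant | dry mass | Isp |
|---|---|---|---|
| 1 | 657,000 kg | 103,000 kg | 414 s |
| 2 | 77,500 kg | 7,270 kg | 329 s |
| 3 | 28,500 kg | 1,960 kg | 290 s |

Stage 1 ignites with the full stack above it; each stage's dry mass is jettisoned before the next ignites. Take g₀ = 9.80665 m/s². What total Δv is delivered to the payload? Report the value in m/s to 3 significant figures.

Ignition mass of stage 1 = 657,000+103,000 + 77,500+7,270 + 28,500+1,960 + 4,190 = 879,420 kg.
Stage 1: m₀ = 879,420 kg, m_f = 879,420 − 657,000 = 222,420 kg; Δv = 414×9.80665×ln(3.954) = 4060.0×1.3747 ≈ 5581 m/s.
Stage 2: m₀ = 119,420 kg, m_f = 119,420 − 77,500 = 41,920 kg; Δv = 329×9.80665×ln(2.849) = 3226.4×1.0469 ≈ 3378 m/s.
Stage 3: m₀ = 34,650 kg, m_f = 34,650 − 28,500 = 6,150 kg; Δv = 290×9.80665×ln(5.634) = 2843.9×1.7288 ≈ 4917 m/s.
Total Δv = 5581 + 3378 + 4917 = 13876 m/s.

Δv ≈ 13900 m/s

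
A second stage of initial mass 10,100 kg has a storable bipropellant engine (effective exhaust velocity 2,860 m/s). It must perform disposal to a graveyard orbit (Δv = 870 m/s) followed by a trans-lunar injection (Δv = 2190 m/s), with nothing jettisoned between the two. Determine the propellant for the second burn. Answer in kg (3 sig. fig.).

propellant for the second burn ≈ 3990 kg

After the first burn: m = 10100 × exp(−870/2860.0) = 10100 × 0.73772 = 7,450.97 kg.
After the second burn: m = 7,450.97 × exp(−2190/2860.0) = 7,450.97 × 0.46499 = 3,464.63 kg.
Second-burn propellant = 7,450.97 − 3,464.63 = 3,986.34 kg.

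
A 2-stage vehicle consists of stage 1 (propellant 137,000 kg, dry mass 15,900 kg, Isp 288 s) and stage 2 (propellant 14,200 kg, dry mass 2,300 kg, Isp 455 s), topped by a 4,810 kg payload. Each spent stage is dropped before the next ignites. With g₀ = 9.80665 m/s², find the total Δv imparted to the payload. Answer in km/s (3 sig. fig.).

Ignition mass of stage 1 = 137,000+15,900 + 14,200+2,300 + 4,810 = 174,210 kg.
Stage 1: m₀ = 174,210 kg, m_f = 174,210 − 137,000 = 37,210 kg; Δv = 288×9.80665×ln(4.682) = 2824.3×1.5437 ≈ 4360 m/s.
Stage 2: m₀ = 21,310 kg, m_f = 21,310 − 14,200 = 7,110 kg; Δv = 455×9.80665×ln(2.997) = 4462.0×1.0977 ≈ 4898 m/s.
Total Δv = 4360 + 4898 = 9258 m/s.

Δv ≈ 9.26 km/s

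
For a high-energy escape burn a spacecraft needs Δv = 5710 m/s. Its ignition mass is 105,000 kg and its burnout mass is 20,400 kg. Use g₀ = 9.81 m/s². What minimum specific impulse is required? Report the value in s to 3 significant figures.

Isp ≈ 355 s

ln(m₀/m_f) = ln(105000/20400) = ln(5.147) = 1.6384.
Using Δv = v_e ln(m₀/m_f): v_e = Δv / ln(m₀/m_f) = 5710 / 1.6384 = 3485.1 m/s.
Isp = v_e / g₀ = 3485.1 / 9.81 = 355.3 s.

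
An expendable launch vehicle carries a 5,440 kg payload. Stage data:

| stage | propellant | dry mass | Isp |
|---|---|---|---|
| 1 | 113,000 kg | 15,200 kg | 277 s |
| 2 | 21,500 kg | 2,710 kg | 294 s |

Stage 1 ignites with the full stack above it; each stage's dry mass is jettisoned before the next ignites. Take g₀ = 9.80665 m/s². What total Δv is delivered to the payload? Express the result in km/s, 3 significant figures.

Δv ≈ 7.14 km/s

Ignition mass of stage 1 = 113,000+15,200 + 21,500+2,710 + 5,440 = 157,850 kg.
Stage 1: m₀ = 157,850 kg, m_f = 157,850 − 113,000 = 44,850 kg; Δv = 277×9.80665×ln(3.52) = 2716.4×1.2583 ≈ 3418 m/s.
Stage 2: m₀ = 29,650 kg, m_f = 29,650 − 21,500 = 8,150 kg; Δv = 294×9.80665×ln(3.638) = 2883.2×1.2914 ≈ 3723 m/s.
Total Δv = 3418 + 3723 = 7141 m/s.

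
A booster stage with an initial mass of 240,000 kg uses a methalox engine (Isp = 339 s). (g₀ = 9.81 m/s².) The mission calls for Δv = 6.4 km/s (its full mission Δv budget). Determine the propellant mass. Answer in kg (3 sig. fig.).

v_e = Isp · g₀ = 339 × 9.81 = 3325.6 m/s.
Using Δv = v_e ln(m₀/m_f): m₀/m_f = exp(Δv / v_e) = exp(6400 / 3325.6) = exp(1.9245) = 6.8515.
m_f = 240,000 / 6.8515 = 35,028.8 kg, so propellant = m₀ − m_f = 240,000 − 35,028.8 = 204,971.2 kg.

propellant mass ≈ 205000 kg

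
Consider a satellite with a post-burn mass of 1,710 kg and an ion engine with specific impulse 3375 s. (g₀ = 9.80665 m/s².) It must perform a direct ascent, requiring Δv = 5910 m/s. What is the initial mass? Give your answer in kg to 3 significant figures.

initial mass ≈ 2040 kg

v_e = Isp · g₀ = 3375 × 9.80665 = 33097.4 m/s.
m₀/m_f = exp(Δv / v_e) = exp(5910 / 33097.4) = exp(0.1786) = 1.1955.
m₀ = m_f × 1.1955 = 1,710 × 1.1955 = 2,044.31 kg.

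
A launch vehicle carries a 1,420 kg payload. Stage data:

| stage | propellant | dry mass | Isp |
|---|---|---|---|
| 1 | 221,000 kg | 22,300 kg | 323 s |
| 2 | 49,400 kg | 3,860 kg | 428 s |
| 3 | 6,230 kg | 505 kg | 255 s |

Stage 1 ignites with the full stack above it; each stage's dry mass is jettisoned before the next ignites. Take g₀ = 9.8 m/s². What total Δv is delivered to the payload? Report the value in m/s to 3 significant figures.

Ignition mass of stage 1 = 221,000+22,300 + 49,400+3,860 + 6,230+505 + 1,420 = 304,715 kg.
Stage 1: m₀ = 304,715 kg, m_f = 304,715 − 221,000 = 83,715 kg; Δv = 323×9.8×ln(3.64) = 3165.4×1.2920 ≈ 4090 m/s.
Stage 2: m₀ = 61,415 kg, m_f = 61,415 − 49,400 = 12,015 kg; Δv = 428×9.8×ln(5.112) = 4194.4×1.6315 ≈ 6843 m/s.
Stage 3: m₀ = 8,155 kg, m_f = 8,155 − 6,230 = 1,925 kg; Δv = 255×9.8×ln(4.236) = 2499.0×1.4437 ≈ 3608 m/s.
Total Δv = 4090 + 6843 + 3608 = 14541 m/s.

Δv ≈ 14500 m/s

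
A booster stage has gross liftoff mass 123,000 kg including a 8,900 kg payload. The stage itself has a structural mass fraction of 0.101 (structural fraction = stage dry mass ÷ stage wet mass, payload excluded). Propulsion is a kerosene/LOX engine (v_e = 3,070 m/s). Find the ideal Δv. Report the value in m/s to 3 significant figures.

Stage wet mass = m₀ − payload = 123,000 − 8,900 = 114,100 kg.
Stage dry mass = ε × stage wet mass = 0.101 × 114,100 = 11,524.1 kg.
Burnout mass m_f = stage dry + payload = 11,524.1 + 8,900 = 20,424.1 kg.
Using Δv = v_e ln(m₀/m_f): Δv = v_e · ln(123,000/20,424.1) = 3070.0 × ln(6.022) = 3070.0 × 1.7955 ≈ 5512 m/s.

Δv ≈ 5510 m/s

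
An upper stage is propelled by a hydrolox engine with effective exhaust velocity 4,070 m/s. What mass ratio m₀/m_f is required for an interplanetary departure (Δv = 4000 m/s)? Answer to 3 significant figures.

mass ratio ≈ 2.67

By the Tsiolkovsky rocket equation, m₀/m_f = exp(Δv / v_e) = exp(4000 / 4070.0) = exp(0.9828) = 2.6719.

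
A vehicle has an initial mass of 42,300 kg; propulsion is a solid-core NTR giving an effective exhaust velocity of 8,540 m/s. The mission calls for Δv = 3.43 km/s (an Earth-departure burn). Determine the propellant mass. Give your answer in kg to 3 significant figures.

propellant mass ≈ 14000 kg

m₀/m_f = exp(Δv / v_e) = exp(3430 / 8540.0) = exp(0.4016) = 1.4943.
m_f = 42,300 / 1.4943 = 28,307.6 kg, so propellant = m₀ − m_f = 42,300 − 28,307.6 = 13,992.4 kg.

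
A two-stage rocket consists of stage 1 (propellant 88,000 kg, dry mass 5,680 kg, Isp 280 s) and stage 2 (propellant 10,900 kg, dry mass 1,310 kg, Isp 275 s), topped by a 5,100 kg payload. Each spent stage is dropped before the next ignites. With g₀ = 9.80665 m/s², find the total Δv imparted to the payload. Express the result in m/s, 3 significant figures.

Ignition mass of stage 1 = 88,000+5,680 + 10,900+1,310 + 5,100 = 110,990 kg.
Stage 1: m₀ = 110,990 kg, m_f = 110,990 − 88,000 = 22,990 kg; Δv = 280×9.80665×ln(4.828) = 2745.9×1.5744 ≈ 4323 m/s.
Stage 2: m₀ = 17,310 kg, m_f = 17,310 − 10,900 = 6,410 kg; Δv = 275×9.80665×ln(2.7) = 2696.8×0.9934 ≈ 2679 m/s.
Total Δv = 4323 + 2679 = 7002 m/s.

Δv ≈ 7000 m/s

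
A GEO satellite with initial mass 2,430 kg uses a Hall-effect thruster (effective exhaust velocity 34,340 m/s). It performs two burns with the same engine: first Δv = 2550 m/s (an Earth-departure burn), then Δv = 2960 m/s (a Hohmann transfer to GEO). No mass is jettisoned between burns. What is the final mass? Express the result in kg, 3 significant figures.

final mass ≈ 2070 kg

After the first burn: m = 2430 × exp(−2550/34340.0) = 2430 × 0.92843 = 2,256.08 kg.
After the second burn: m = 2,256.08 × exp(−2960/34340.0) = 2,256.08 × 0.91741 = 2,069.75 kg.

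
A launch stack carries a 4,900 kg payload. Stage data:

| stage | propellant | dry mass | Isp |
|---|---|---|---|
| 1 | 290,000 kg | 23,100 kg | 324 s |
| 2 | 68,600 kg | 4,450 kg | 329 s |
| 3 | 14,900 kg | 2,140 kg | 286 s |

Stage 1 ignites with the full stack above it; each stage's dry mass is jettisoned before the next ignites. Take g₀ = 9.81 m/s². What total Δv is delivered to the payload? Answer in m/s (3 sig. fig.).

Ignition mass of stage 1 = 290,000+23,100 + 68,600+4,450 + 14,900+2,140 + 4,900 = 408,090 kg.
Stage 1: m₀ = 408,090 kg, m_f = 408,090 − 290,000 = 118,090 kg; Δv = 324×9.81×ln(3.456) = 3178.4×1.2400 ≈ 3941 m/s.
Stage 2: m₀ = 94,990 kg, m_f = 94,990 − 68,600 = 26,390 kg; Δv = 329×9.81×ln(3.599) = 3227.5×1.2808 ≈ 4134 m/s.
Stage 3: m₀ = 21,940 kg, m_f = 21,940 − 14,900 = 7,040 kg; Δv = 286×9.81×ln(3.116) = 2805.7×1.1367 ≈ 3189 m/s.
Total Δv = 3941 + 4134 + 3189 = 11264 m/s.

Δv ≈ 11300 m/s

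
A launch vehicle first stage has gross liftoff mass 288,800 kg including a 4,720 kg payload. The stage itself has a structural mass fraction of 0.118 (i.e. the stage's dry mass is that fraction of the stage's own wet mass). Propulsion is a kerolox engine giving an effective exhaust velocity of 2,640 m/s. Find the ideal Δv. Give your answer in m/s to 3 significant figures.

Δv ≈ 5340 m/s

Stage wet mass = m₀ − payload = 288,800 − 4,720 = 284,080 kg.
Stage dry mass = ε × stage wet mass = 0.118 × 284,080 = 33,521.4 kg.
Burnout mass m_f = stage dry + payload = 33,521.4 + 4,720 = 38,241.4 kg.
Δv = v_e · ln(288,800/38,241.4) = 2640.0 × ln(7.552) = 2640.0 × 2.0218 ≈ 5338 m/s.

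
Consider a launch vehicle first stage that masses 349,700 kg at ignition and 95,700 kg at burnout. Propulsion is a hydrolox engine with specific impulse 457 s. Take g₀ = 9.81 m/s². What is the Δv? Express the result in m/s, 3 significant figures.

v_e = Isp · g₀ = 457 × 9.81 = 4483.2 m/s.
Using Δv = v_e ln(m₀/m_f): Δv = v_e · ln(m₀/m_f) = 4483.2 × ln(3.654) = 4483.2 × 1.2959 ≈ 5809.5 m/s.

Δv ≈ 5810 m/s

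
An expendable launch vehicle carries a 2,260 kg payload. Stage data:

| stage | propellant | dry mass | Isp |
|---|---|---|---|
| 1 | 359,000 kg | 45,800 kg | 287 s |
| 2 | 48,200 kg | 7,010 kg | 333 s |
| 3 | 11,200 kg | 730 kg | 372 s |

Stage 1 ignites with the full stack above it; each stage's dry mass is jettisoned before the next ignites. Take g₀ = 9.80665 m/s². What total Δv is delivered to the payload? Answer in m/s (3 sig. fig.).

Δv ≈ 13500 m/s

Ignition mass of stage 1 = 359,000+45,800 + 48,200+7,010 + 11,200+730 + 2,260 = 474,200 kg.
Stage 1: m₀ = 474,200 kg, m_f = 474,200 − 359,000 = 115,200 kg; Δv = 287×9.80665×ln(4.116) = 2814.5×1.4150 ≈ 3982 m/s.
Stage 2: m₀ = 69,400 kg, m_f = 69,400 − 48,200 = 21,200 kg; Δv = 333×9.80665×ln(3.274) = 3265.6×1.1859 ≈ 3873 m/s.
Stage 3: m₀ = 14,190 kg, m_f = 14,190 − 11,200 = 2,990 kg; Δv = 372×9.80665×ln(4.746) = 3648.1×1.5573 ≈ 5681 m/s.
Total Δv = 3982 + 3873 + 5681 = 13536 m/s.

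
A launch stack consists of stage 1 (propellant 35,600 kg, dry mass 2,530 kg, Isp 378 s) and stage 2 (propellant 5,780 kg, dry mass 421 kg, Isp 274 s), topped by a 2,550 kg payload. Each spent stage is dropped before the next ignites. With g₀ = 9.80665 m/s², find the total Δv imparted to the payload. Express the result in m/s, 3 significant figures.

Ignition mass of stage 1 = 35,600+2,530 + 5,780+421 + 2,550 = 46,881 kg.
Stage 1: m₀ = 46,881 kg, m_f = 46,881 − 35,600 = 11,281 kg; Δv = 378×9.80665×ln(4.156) = 3706.9×1.4245 ≈ 5280 m/s.
Stage 2: m₀ = 8,751 kg, m_f = 8,751 − 5,780 = 2,971 kg; Δv = 274×9.80665×ln(2.945) = 2687.0×1.0803 ≈ 2903 m/s.
Total Δv = 5280 + 2903 = 8183 m/s.

Δv ≈ 8180 m/s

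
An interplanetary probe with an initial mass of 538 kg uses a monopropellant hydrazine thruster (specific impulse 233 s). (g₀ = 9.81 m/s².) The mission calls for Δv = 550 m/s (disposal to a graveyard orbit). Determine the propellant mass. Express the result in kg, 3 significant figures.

propellant mass ≈ 115 kg

v_e = Isp · g₀ = 233 × 9.81 = 2285.7 m/s.
Rocket equation: m₀/m_f = exp(Δv / v_e) = exp(550 / 2285.7) = exp(0.2406) = 1.2720.
m_f = 538 / 1.2720 = 422.956 kg, so propellant = m₀ − m_f = 538 − 422.956 = 115.044 kg.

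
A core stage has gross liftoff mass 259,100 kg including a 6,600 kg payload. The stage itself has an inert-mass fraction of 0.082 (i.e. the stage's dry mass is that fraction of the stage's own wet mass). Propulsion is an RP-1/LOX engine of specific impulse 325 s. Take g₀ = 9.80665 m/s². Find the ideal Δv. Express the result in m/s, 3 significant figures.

Stage wet mass = m₀ − payload = 259,100 − 6,600 = 252,500 kg.
Stage dry mass = ε × stage wet mass = 0.082 × 252,500 = 20,705 kg.
Burnout mass m_f = stage dry + payload = 20,705 + 6,600 = 27,305 kg.
v_e = Isp · g₀ = 325 × 9.80665 = 3187.2 m/s.
Δv = v_e · ln(259,100/27,305) = 3187.2 × ln(9.489) = 3187.2 × 2.2501 ≈ 7172 m/s.

Δv ≈ 7170 m/s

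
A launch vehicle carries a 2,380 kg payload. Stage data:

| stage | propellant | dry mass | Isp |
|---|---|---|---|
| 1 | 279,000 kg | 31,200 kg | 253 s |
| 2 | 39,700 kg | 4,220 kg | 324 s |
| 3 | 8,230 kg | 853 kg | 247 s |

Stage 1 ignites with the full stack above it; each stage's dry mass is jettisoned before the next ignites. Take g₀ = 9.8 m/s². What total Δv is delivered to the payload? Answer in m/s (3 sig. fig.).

Ignition mass of stage 1 = 279,000+31,200 + 39,700+4,220 + 8,230+853 + 2,380 = 365,583 kg.
Stage 1: m₀ = 365,583 kg, m_f = 365,583 − 279,000 = 86,583 kg; Δv = 253×9.8×ln(4.222) = 2479.4×1.4404 ≈ 3571 m/s.
Stage 2: m₀ = 55,383 kg, m_f = 55,383 − 39,700 = 15,683 kg; Δv = 324×9.8×ln(3.531) = 3175.2×1.2617 ≈ 4006 m/s.
Stage 3: m₀ = 11,463 kg, m_f = 11,463 − 8,230 = 3,233 kg; Δv = 247×9.8×ln(3.546) = 2420.6×1.2657 ≈ 3064 m/s.
Total Δv = 3571 + 4006 + 3064 = 10641 m/s.

Δv ≈ 10600 m/s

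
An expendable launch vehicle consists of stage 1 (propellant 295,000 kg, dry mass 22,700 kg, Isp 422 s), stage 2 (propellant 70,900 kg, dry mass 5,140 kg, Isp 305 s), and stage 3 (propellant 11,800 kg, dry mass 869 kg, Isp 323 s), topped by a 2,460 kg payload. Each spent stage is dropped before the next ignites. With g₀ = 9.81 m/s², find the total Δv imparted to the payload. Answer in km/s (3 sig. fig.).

Δv ≈ 14.6 km/s

Ignition mass of stage 1 = 295,000+22,700 + 70,900+5,140 + 11,800+869 + 2,460 = 408,869 kg.
Stage 1: m₀ = 408,869 kg, m_f = 408,869 − 295,000 = 113,869 kg; Δv = 422×9.81×ln(3.591) = 4139.8×1.2783 ≈ 5292 m/s.
Stage 2: m₀ = 91,169 kg, m_f = 91,169 − 70,900 = 20,269 kg; Δv = 305×9.81×ln(4.498) = 2992.1×1.5036 ≈ 4499 m/s.
Stage 3: m₀ = 15,129 kg, m_f = 15,129 − 11,800 = 3,329 kg; Δv = 323×9.81×ln(4.545) = 3168.6×1.5139 ≈ 4797 m/s.
Total Δv = 5292 + 4499 + 4797 = 14588 m/s.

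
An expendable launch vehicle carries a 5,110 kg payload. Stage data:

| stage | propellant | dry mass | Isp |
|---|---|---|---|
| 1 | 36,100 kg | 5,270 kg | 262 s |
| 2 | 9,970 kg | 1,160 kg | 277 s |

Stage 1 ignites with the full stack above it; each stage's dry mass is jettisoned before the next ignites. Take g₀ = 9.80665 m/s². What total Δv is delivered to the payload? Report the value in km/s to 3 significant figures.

Δv ≈ 5.12 km/s

Ignition mass of stage 1 = 36,100+5,270 + 9,970+1,160 + 5,110 = 57,610 kg.
Stage 1: m₀ = 57,610 kg, m_f = 57,610 − 36,100 = 21,510 kg; Δv = 262×9.80665×ln(2.678) = 2569.3×0.9852 ≈ 2531 m/s.
Stage 2: m₀ = 16,240 kg, m_f = 16,240 − 9,970 = 6,270 kg; Δv = 277×9.80665×ln(2.59) = 2716.4×0.9517 ≈ 2585 m/s.
Total Δv = 2531 + 2585 = 5116 m/s.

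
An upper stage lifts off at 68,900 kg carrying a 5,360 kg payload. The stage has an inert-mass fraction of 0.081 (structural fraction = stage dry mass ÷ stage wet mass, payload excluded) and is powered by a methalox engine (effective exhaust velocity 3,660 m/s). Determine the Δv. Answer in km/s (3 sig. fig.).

Δv ≈ 6.88 km/s

Stage wet mass = m₀ − payload = 68,900 − 5,360 = 63,540 kg.
Stage dry mass = ε × stage wet mass = 0.081 × 63,540 = 5,146.74 kg.
Burnout mass m_f = stage dry + payload = 5,146.74 + 5,360 = 10,506.74 kg.
From the ideal rocket equation, Δv = v_e · ln(68,900/10,506.74) = 3660.0 × ln(6.558) = 3660.0 × 1.8806 ≈ 6883 m/s.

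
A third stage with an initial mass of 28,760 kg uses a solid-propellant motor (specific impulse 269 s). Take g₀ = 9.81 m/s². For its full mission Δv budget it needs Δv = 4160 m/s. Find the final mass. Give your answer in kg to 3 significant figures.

v_e = Isp · g₀ = 269 × 9.81 = 2638.9 m/s.
By the Tsiolkovsky rocket equation, m₀/m_f = exp(Δv / v_e) = exp(4160 / 2638.9) = exp(1.5764) = 4.8376.
m_f = m₀ / 4.8376 = 28,760 / 4.8376 = 5,945.1 kg.

final mass ≈ 5950 kg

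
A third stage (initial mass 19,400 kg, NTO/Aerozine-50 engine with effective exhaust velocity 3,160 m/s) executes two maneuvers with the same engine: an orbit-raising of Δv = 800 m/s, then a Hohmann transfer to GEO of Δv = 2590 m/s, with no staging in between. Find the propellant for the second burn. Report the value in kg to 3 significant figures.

After the first burn: m = 19400 × exp(−800/3160.0) = 19400 × 0.77634 = 15,061 kg.
After the second burn: m = 15,061 × exp(−2590/3160.0) = 15,061 × 0.44060 = 6,635.88 kg.
Second-burn propellant = 15,061 − 6,635.88 = 8,425.12 kg.

propellant for the second burn ≈ 8430 kg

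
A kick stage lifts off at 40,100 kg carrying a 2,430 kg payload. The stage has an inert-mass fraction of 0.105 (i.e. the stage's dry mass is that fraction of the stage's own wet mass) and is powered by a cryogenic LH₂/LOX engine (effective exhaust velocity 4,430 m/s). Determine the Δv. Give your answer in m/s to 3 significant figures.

Δv ≈ 8140 m/s

Stage wet mass = m₀ − payload = 40,100 − 2,430 = 37,670 kg.
Stage dry mass = ε × stage wet mass = 0.105 × 37,670 = 3,955.35 kg.
Burnout mass m_f = stage dry + payload = 3,955.35 + 2,430 = 6,385.35 kg.
Rocket equation: Δv = v_e · ln(40,100/6,385.35) = 4430.0 × ln(6.28) = 4430.0 × 1.8374 ≈ 8140 m/s.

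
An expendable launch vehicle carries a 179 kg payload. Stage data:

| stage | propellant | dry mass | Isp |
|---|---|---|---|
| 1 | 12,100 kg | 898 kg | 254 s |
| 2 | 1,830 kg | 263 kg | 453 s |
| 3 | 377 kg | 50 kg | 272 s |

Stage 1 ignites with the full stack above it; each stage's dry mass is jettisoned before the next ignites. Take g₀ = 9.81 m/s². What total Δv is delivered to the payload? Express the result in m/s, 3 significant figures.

Ignition mass of stage 1 = 12,100+898 + 1,830+263 + 377+50 + 179 = 15,697 kg.
Stage 1: m₀ = 15,697 kg, m_f = 15,697 − 12,100 = 3,597 kg; Δv = 254×9.81×ln(4.364) = 2491.7×1.4734 ≈ 3671 m/s.
Stage 2: m₀ = 2,699 kg, m_f = 2,699 − 1,830 = 869 kg; Δv = 453×9.81×ln(3.106) = 4443.9×1.1333 ≈ 5036 m/s.
Stage 3: m₀ = 606 kg, m_f = 606 − 377 = 229 kg; Δv = 272×9.81×ln(2.646) = 2668.3×0.9732 ≈ 2597 m/s.
Total Δv = 3671 + 5036 + 2597 = 11304 m/s.

Δv ≈ 11300 m/s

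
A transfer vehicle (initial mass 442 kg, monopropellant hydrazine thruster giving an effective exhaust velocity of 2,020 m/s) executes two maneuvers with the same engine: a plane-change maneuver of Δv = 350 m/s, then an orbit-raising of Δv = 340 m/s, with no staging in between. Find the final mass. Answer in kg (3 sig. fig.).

final mass ≈ 314 kg

After the first burn: m = 442 × exp(−350/2020.0) = 442 × 0.84091 = 371.682 kg.
After the second burn: m = 371.682 × exp(−340/2020.0) = 371.682 × 0.84509 = 314.105 kg.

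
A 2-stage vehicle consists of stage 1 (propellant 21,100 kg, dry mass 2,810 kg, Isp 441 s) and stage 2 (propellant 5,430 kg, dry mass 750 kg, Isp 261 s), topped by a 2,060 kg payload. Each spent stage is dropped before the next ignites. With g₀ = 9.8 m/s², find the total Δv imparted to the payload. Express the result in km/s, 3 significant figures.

Δv ≈ 7.37 km/s

Ignition mass of stage 1 = 21,100+2,810 + 5,430+750 + 2,060 = 32,150 kg.
Stage 1: m₀ = 32,150 kg, m_f = 32,150 − 21,100 = 11,050 kg; Δv = 441×9.8×ln(2.91) = 4321.8×1.0680 ≈ 4616 m/s.
Stage 2: m₀ = 8,240 kg, m_f = 8,240 − 5,430 = 2,810 kg; Δv = 261×9.8×ln(2.932) = 2557.8×1.0758 ≈ 2752 m/s.
Total Δv = 4616 + 2752 = 7368 m/s.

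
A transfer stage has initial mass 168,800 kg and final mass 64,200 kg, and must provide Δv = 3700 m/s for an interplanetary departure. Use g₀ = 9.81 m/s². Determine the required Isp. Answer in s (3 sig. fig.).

ln(m₀/m_f) = ln(168800/64200) = ln(2.629) = 0.9667.
v_e = Δv / ln(m₀/m_f) = 3700 / 0.9667 = 3827.4 m/s.
Isp = v_e / g₀ = 3827.4 / 9.81 = 390.2 s.

Isp ≈ 390 s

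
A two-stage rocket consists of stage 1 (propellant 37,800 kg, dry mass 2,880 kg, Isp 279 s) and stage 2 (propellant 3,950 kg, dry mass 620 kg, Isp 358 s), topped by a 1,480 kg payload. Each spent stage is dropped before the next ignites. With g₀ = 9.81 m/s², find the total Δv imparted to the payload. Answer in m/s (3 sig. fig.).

Δv ≈ 8250 m/s

Ignition mass of stage 1 = 37,800+2,880 + 3,950+620 + 1,480 = 46,730 kg.
Stage 1: m₀ = 46,730 kg, m_f = 46,730 − 37,800 = 8,930 kg; Δv = 279×9.81×ln(5.233) = 2737.0×1.6550 ≈ 4530 m/s.
Stage 2: m₀ = 6,050 kg, m_f = 6,050 − 3,950 = 2,100 kg; Δv = 358×9.81×ln(2.881) = 3512.0×1.0581 ≈ 3716 m/s.
Total Δv = 4530 + 3716 = 8246 m/s.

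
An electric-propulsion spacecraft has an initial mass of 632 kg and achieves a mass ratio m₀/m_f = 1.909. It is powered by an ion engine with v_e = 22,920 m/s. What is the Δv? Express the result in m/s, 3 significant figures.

Δv ≈ 14800 m/s

Δv = v_e · ln(1.909) = 22920.0 × 0.6466 ≈ 14819.6 m/s.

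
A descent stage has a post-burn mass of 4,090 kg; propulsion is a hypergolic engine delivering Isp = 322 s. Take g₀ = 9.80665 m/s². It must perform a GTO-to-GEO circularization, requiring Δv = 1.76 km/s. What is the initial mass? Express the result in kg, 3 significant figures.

v_e = Isp · g₀ = 322 × 9.80665 = 3157.7 m/s.
By the Tsiolkovsky rocket equation, m₀/m_f = exp(Δv / v_e) = exp(1760 / 3157.7) = exp(0.5574) = 1.7461.
m₀ = m_f × 1.7461 = 4,090 × 1.7461 = 7,141.55 kg.

initial mass ≈ 7140 kg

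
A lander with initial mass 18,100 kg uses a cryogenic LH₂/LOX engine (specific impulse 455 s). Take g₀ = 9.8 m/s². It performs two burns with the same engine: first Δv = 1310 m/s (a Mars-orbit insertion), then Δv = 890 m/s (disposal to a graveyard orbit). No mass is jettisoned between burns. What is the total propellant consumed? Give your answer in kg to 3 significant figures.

v_e = Isp · g₀ = 455 × 9.8 = 4459.0 m/s.
After the first burn: m = 18100 × exp(−1310/4459.0) = 18100 × 0.74543 = 13,492.3 kg.
After the second burn: m = 13,492.3 × exp(−890/4459.0) = 13,492.3 × 0.81906 = 11,051 kg.
Total propellant = m₀ − m_final = 18100 − 11,051 = 7,049 kg.

total propellant consumed ≈ 7050 kg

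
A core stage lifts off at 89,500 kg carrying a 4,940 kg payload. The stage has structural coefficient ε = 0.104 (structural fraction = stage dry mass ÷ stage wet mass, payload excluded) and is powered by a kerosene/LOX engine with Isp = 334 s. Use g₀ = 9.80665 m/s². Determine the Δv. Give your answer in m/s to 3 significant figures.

Stage wet mass = m₀ − payload = 89,500 − 4,940 = 84,560 kg.
Stage dry mass = ε × stage wet mass = 0.104 × 84,560 = 8,794.24 kg.
Burnout mass m_f = stage dry + payload = 8,794.24 + 4,940 = 13,734.24 kg.
v_e = Isp · g₀ = 334 × 9.80665 = 3275.4 m/s.
By the Tsiolkovsky rocket equation, Δv = v_e · ln(89,500/13,734.24) = 3275.4 × ln(6.517) = 3275.4 × 1.8743 ≈ 6139 m/s.

Δv ≈ 6140 m/s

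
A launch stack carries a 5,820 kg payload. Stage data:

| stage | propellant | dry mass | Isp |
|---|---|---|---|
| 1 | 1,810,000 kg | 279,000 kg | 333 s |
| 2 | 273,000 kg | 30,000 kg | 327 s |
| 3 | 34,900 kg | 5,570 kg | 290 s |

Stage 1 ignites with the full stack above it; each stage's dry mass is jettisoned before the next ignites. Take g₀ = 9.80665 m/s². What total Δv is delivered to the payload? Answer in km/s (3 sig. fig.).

Δv ≈ 13.3 km/s

Ignition mass of stage 1 = 1,810,000+279,000 + 273,000+30,000 + 34,900+5,570 + 5,820 = 2,438,290 kg.
Stage 1: m₀ = 2,438,290 kg, m_f = 2,438,290 − 1,810,000 = 628,290 kg; Δv = 333×9.80665×ln(3.881) = 3265.6×1.3561 ≈ 4428 m/s.
Stage 2: m₀ = 349,290 kg, m_f = 349,290 − 273,000 = 76,290 kg; Δv = 327×9.80665×ln(4.578) = 3206.8×1.5214 ≈ 4879 m/s.
Stage 3: m₀ = 46,290 kg, m_f = 46,290 − 34,900 = 11,390 kg; Δv = 290×9.80665×ln(4.064) = 2843.9×1.4022 ≈ 3988 m/s.
Total Δv = 4428 + 4879 + 3988 = 13295 m/s.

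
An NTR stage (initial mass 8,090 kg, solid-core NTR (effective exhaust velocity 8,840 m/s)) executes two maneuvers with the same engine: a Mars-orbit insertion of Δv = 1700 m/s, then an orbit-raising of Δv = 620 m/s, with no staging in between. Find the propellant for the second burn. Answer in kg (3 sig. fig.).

propellant for the second burn ≈ 452 kg

After the first burn: m = 8090 × exp(−1700/8840.0) = 8090 × 0.82505 = 6,674.65 kg.
After the second burn: m = 6,674.65 × exp(−620/8840.0) = 6,674.65 × 0.93227 = 6,222.58 kg.
Second-burn propellant = 6,674.65 − 6,222.58 = 452.07 kg.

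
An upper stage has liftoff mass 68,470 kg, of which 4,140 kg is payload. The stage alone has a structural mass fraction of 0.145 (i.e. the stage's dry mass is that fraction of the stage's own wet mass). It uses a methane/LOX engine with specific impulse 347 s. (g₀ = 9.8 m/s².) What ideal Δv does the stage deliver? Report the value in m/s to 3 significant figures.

Δv ≈ 5530 m/s

Stage wet mass = m₀ − payload = 68,470 − 4,140 = 64,330 kg.
Stage dry mass = ε × stage wet mass = 0.145 × 64,330 = 9,327.85 kg.
Burnout mass m_f = stage dry + payload = 9,327.85 + 4,140 = 13,467.85 kg.
v_e = Isp · g₀ = 347 × 9.8 = 3400.6 m/s.
Using Δv = v_e ln(m₀/m_f): Δv = v_e · ln(68,470/13,467.85) = 3400.6 × ln(5.084) = 3400.6 × 1.6261 ≈ 5530 m/s.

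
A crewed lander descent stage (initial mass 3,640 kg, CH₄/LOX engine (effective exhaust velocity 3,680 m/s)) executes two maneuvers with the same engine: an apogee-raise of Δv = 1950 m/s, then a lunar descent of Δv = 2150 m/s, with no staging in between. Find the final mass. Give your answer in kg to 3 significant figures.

After the first burn: m = 3640 × exp(−1950/3680.0) = 3640 × 0.58867 = 2,142.76 kg.
After the second burn: m = 2,142.76 × exp(−2150/3680.0) = 2,142.76 × 0.55753 = 1,194.65 kg.

final mass ≈ 1190 kg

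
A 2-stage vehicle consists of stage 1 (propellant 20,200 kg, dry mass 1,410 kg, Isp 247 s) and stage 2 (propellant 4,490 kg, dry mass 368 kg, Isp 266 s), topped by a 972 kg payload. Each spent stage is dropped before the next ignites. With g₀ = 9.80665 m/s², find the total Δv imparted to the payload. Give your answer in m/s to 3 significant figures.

Δv ≈ 7060 m/s

Ignition mass of stage 1 = 20,200+1,410 + 4,490+368 + 972 = 27,440 kg.
Stage 1: m₀ = 27,440 kg, m_f = 27,440 − 20,200 = 7,240 kg; Δv = 247×9.80665×ln(3.79) = 2422.2×1.3324 ≈ 3227 m/s.
Stage 2: m₀ = 5,830 kg, m_f = 5,830 − 4,490 = 1,340 kg; Δv = 266×9.80665×ln(4.351) = 2608.6×1.4703 ≈ 3836 m/s.
Total Δv = 3227 + 3836 = 7063 m/s.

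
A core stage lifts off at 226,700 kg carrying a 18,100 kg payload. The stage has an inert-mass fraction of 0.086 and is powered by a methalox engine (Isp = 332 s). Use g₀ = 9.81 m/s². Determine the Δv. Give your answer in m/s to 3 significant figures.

Stage wet mass = m₀ − payload = 226,700 − 18,100 = 208,600 kg.
Stage dry mass = ε × stage wet mass = 0.086 × 208,600 = 17,939.6 kg.
Burnout mass m_f = stage dry + payload = 17,939.6 + 18,100 = 36,039.6 kg.
v_e = Isp · g₀ = 332 × 9.81 = 3256.9 m/s.
Δv = v_e · ln(226,700/36,039.6) = 3256.9 × ln(6.29) = 3256.9 × 1.8390 ≈ 5990 m/s.

Δv ≈ 5990 m/s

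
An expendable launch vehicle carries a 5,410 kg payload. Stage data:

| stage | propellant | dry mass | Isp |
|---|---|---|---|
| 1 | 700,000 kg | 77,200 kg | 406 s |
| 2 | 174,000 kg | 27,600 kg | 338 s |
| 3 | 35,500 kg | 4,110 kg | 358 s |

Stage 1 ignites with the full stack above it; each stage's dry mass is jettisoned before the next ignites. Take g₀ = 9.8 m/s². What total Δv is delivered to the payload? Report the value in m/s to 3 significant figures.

Δv ≈ 14100 m/s

Ignition mass of stage 1 = 700,000+77,200 + 174,000+27,600 + 35,500+4,110 + 5,410 = 1,023,820 kg.
Stage 1: m₀ = 1,023,820 kg, m_f = 1,023,820 − 700,000 = 323,820 kg; Δv = 406×9.8×ln(3.162) = 3978.8×1.1511 ≈ 4580 m/s.
Stage 2: m₀ = 246,620 kg, m_f = 246,620 − 174,000 = 72,620 kg; Δv = 338×9.8×ln(3.396) = 3312.4×1.2226 ≈ 4050 m/s.
Stage 3: m₀ = 45,020 kg, m_f = 45,020 − 35,500 = 9,520 kg; Δv = 358×9.8×ln(4.729) = 3508.4×1.5537 ≈ 5451 m/s.
Total Δv = 4580 + 4050 + 5451 = 14081 m/s.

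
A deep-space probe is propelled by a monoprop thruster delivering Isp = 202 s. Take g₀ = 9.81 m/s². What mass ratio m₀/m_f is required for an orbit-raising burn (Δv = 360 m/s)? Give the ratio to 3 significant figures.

mass ratio ≈ 1.20

v_e = Isp · g₀ = 202 × 9.81 = 1981.6 m/s.
m₀/m_f = exp(Δv / v_e) = exp(360 / 1981.6) = exp(0.1817) = 1.1992.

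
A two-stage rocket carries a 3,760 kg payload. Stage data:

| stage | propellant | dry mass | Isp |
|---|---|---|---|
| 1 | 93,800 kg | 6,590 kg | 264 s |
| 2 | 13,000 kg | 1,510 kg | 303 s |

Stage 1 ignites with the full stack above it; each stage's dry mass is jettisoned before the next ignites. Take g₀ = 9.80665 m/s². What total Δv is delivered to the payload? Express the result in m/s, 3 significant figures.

Ignition mass of stage 1 = 93,800+6,590 + 13,000+1,510 + 3,760 = 118,660 kg.
Stage 1: m₀ = 118,660 kg, m_f = 118,660 − 93,800 = 24,860 kg; Δv = 264×9.80665×ln(4.773) = 2589.0×1.5630 ≈ 4047 m/s.
Stage 2: m₀ = 18,270 kg, m_f = 18,270 − 13,000 = 5,270 kg; Δv = 303×9.80665×ln(3.467) = 2971.4×1.2432 ≈ 3694 m/s.
Total Δv = 4047 + 3694 = 7741 m/s.

Δv ≈ 7740 m/s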